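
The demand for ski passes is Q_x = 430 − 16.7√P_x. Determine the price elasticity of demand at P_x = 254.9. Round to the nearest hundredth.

At P_x = 254.9, Q_x = 163.3747.
dQ_x/dP_x = −16.7/(2√P_x) = −16.7/(2·15.9656).
Point elasticity E = (dQ_x/dP_x)·(P_x/Q_x) = -0.523 × 254.9/163.3747 ≈ -0.82.
|E| < 1, so demand is inelastic at this price.

-0.82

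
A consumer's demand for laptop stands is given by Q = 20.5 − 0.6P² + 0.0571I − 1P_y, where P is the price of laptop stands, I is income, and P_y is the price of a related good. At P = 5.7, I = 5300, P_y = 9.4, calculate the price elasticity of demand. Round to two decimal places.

-0.13

First evaluate Q: 20.5 − 0.6(5.7)² + 0.0571(5300) − 1(9.4) = 20.5 − 19.494 + 302.63 − 9.4 = 294.236.
∂Q/∂P = −2·0.6·P = -6.84, so E_p = -6.84·(5.7/294.236) ≈ -0.13.
|E_p| < 1: demand is inelastic.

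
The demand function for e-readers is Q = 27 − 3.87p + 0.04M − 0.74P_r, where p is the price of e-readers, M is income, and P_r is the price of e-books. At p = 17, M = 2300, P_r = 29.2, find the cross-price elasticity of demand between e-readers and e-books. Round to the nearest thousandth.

Evaluating quantity at (p, M, P_r) gives Q = 27 − 3.87(17) + 0.04(2300) − 0.74(29.2) = 27 − 65.79 + 92 − 21.608 = 31.602.
∂Q/∂P_r = −0.74, so E_xy = -0.74·(29.2/31.602) ≈ -0.684.
E_xy < 0: the goods are complements.

-0.684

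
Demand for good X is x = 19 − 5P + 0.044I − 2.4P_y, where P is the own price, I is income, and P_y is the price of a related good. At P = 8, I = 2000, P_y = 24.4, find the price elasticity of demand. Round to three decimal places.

At the given point, x = 19 − 5(8) + 0.044(2000) − 2.4(24.4) = 19 − 40 + 88 − 58.56 = 8.44.
∂x/∂P = −5, so E_p = (−5)·(8/8.44) ≈ -4.739.
|E_p| > 1: demand is elastic.

-4.739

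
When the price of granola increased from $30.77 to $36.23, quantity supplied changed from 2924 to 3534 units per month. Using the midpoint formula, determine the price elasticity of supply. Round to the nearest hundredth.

1.16

%ΔQ = (3534 − 2924)/[(2924 + 3534)/2] = 610/3229 ≈ 0.1889.
%ΔP = (36.23 − 30.77)/[(30.77 + 36.23)/2] = 5.46/33.5 ≈ 0.1630.
Arc elasticity E = %ΔQ/%ΔP ≈ 0.1889/0.1630 ≈ 1.16.
|E| > 1: supply is elastic over this range.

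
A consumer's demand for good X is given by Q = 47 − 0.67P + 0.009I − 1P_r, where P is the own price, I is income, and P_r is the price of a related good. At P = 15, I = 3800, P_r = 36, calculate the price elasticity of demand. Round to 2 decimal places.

At the given point, Q = 47 − 0.67(15) + 0.009(3800) − 1(36) = 47 − 10.05 + 34.2 − 36 = 35.15.
∂Q/∂P = −0.67, so E_p = (−0.67)·(15/35.15) ≈ -0.29.
|E_p| < 1: demand is inelastic.

-0.29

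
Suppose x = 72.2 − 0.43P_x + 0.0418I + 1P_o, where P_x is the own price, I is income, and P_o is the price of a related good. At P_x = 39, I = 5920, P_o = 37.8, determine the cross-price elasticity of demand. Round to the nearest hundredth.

Substituting, x = 72.2 − 0.43(39) + 0.0418(5920) + 1(37.8) = 72.2 − 16.77 + 247.456 + 37.8 = 340.686.
∂x/∂P_o = +1, so E_xy = 1·(37.8/340.686) ≈ 0.11.
E_xy > 0: the goods are substitutes.

0.11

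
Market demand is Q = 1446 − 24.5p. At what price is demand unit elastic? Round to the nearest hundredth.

29.51

For linear demand Q = a − bp, E = −bp/(a − bp). |E| = 1 ⇒ bp = a − bp ⇒ p = a/(2b).
p = 1446/(2·24.5) ≈ 29.51.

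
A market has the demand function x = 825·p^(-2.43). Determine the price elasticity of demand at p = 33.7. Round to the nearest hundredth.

-2.43

For a Cobb–Douglas (constant-elasticity) form x = A·p^α·…, the elasticity with respect to p equals the exponent α at every point.
Here the exponent on p is -2.43, so the price elasticity of demand is -2.43.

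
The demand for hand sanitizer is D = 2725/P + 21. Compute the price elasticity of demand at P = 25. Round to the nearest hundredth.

-0.84

At P = 25, D = 130.
dD/dP = −2725/P² = −4.36.
Point elasticity E = (dD/dP)·(P/D) = -4.36 × 25/130 ≈ -0.84.
|E| < 1, so demand is inelastic at this price.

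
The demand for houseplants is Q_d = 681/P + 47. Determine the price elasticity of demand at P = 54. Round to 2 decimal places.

-0.21

At P = 54, Q_d = 59.6111.
dQ_d/dP = −681/P² = −0.2335.
Point elasticity E = (dQ_d/dP)·(P/Q_d) = -0.2335 × 54/59.6111 ≈ -0.21.
|E| < 1, so demand is inelastic at this price.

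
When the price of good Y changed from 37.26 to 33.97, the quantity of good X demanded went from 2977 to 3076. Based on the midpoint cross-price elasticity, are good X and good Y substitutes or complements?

complements

%ΔQ_x = (3076 − 2977)/[(2977+3076)/2] = 99/3026.5 ≈ 0.0327.
%ΔP_y = (33.97 − 37.26)/[(37.26+33.97)/2] ≈ -0.0924.
E_xy = 0.0327/-0.0924 ≈ -0.354.
E_xy < 0, so the goods are complements.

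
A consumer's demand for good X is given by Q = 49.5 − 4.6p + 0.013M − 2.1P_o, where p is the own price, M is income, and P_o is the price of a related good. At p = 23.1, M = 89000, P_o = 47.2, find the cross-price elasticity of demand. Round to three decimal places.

Evaluating quantity at (p, M, P_o) gives Q = 49.5 − 4.6(23.1) + 0.013(89000) − 2.1(47.2) = 49.5 − 106.26 + 1157 − 99.12 = 1001.12.
∂Q/∂P_o = −2.1, so E_xy = -2.1·(47.2/1001.12) ≈ -0.099.
E_xy < 0: the goods are complements.

-0.099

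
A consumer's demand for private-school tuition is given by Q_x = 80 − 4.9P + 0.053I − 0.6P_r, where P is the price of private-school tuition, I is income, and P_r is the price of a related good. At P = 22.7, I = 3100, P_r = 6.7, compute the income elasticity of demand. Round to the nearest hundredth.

1.27

At the given point, Q_x = 80 − 4.9(22.7) + 0.053(3100) − 0.6(6.7) = 80 − 111.23 + 164.3 − 4.02 = 129.05.
∂Q_x/∂I = +0.053, so E_I = 0.053·(3100/129.05) ≈ 1.27.
E_I > 1: normal good (luxury).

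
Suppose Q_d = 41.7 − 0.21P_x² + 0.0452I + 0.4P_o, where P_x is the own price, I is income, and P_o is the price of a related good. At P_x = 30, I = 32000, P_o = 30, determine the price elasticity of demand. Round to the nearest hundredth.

-0.29

At the given point, Q_d = 41.7 − 0.21(30)² + 0.0452(32000) + 0.4(30) = 41.7 − 189 + 1446.4 + 12 = 1311.1.
∂Q_d/∂P_x = −2·0.21·P_x = -12.6, so E_p = -12.6·(30/1311.1) ≈ -0.29.
|E_p| < 1: demand is inelastic.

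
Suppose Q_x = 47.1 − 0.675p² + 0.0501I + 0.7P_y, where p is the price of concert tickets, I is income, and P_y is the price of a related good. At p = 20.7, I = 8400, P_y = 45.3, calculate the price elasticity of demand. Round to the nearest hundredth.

-2.75

Evaluating quantity at (p, I, P_y) gives Q_x = 47.1 − 0.675(20.7)² + 0.0501(8400) + 0.7(45.3) = 47.1 − 289.2308 + 420.84 + 31.71 = 210.4193.
∂Q_x/∂p = −2·0.675·p = -27.945, so E_p = -27.945·(20.7/210.4193) ≈ -2.75.
|E_p| > 1: demand is elastic.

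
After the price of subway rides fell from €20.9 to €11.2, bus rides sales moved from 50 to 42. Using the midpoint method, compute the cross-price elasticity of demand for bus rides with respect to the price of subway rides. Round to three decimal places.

%ΔQ_x = (42 − 50)/[(50+42)/2] = -8/46 ≈ -0.1739.
%ΔP_y = (11.2 − 20.9)/[(20.9+11.2)/2] ≈ -0.6044.
E_xy = -0.1739/-0.6044 ≈ 0.288.
E_xy > 0, so bus rides and subway rides are substitutes.

0.288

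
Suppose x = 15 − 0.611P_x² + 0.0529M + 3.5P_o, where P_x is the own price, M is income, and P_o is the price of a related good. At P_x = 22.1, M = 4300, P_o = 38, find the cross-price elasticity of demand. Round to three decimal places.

First evaluate x: 15 − 0.611(22.1)² + 0.0529(4300) + 3.5(38) = 15 − 298.4185 + 227.47 + 133 = 77.0515.
∂x/∂P_o = +3.5, so E_xy = 3.5·(38/77.0515) ≈ 1.726.
E_xy > 0: the goods are substitutes.

1.726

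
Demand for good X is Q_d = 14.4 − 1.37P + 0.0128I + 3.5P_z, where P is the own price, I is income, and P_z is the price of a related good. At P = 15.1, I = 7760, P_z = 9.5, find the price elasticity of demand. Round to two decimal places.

Evaluating quantity at (P, I, P_z) gives Q_d = 14.4 − 1.37(15.1) + 0.0128(7760) + 3.5(9.5) = 14.4 − 20.687 + 99.328 + 33.25 = 126.291.
∂Q_d/∂P = −1.37, so E_p = (−1.37)·(15.1/126.291) ≈ -0.16.
|E_p| < 1: demand is inelastic.

-0.16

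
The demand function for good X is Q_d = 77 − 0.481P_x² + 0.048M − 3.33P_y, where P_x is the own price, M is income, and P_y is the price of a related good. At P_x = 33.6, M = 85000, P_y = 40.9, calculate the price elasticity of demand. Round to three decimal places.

Evaluating quantity at (P_x, M, P_y) gives Q_d = 77 − 0.481(33.6)² + 0.048(85000) − 3.33(40.9) = 77 − 543.0298 + 4080 − 136.197 = 3477.7732.
∂Q_d/∂P_x = −2·0.481·P_x = -32.3232, so E_p = -32.3232·(33.6/3477.7732) ≈ -0.312.
|E_p| < 1: demand is inelastic.

-0.312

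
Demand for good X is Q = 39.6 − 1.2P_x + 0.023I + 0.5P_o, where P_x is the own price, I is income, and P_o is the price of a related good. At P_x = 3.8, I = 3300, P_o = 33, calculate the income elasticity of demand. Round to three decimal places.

0.596

First evaluate Q: 39.6 − 1.2(3.8) + 0.023(3300) + 0.5(33) = 39.6 − 4.56 + 75.9 + 16.5 = 127.44.
∂Q/∂I = +0.023, so E_I = 0.023·(3300/127.44) ≈ 0.596.
E_I ∈ (0,1): normal good (necessity).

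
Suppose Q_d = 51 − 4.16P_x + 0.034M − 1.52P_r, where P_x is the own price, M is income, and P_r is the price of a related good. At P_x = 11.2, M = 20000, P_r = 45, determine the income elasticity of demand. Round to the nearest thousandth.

1.104

Evaluating quantity at (P_x, M, P_r) gives Q_d = 51 − 4.16(11.2) + 0.034(20000) − 1.52(45) = 51 − 46.592 + 680 − 68.4 = 616.008.
∂Q_d/∂M = +0.034, so E_I = 0.034·(20000/616.008) ≈ 1.104.
E_I > 1: normal good (luxury).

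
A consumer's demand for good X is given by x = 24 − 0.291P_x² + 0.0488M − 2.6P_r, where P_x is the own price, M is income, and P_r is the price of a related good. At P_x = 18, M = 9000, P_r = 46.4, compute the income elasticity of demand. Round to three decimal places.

1.769

Evaluating quantity at (P_x, M, P_r) gives x = 24 − 0.291(18)² + 0.0488(9000) − 2.6(46.4) = 24 − 94.284 + 439.2 − 120.64 = 248.276.
∂x/∂M = +0.0488, so E_I = 0.0488·(9000/248.276) ≈ 1.769.
E_I > 1: normal good (luxury).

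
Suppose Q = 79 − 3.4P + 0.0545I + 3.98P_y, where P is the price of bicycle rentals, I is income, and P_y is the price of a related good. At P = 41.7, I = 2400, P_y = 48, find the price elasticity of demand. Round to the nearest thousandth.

-0.547

First evaluate Q: 79 − 3.4(41.7) + 0.0545(2400) + 3.98(48) = 79 − 141.78 + 130.8 + 191.04 = 259.06.
∂Q/∂P = −3.4, so E_p = (−3.4)·(41.7/259.06) ≈ -0.547.
|E_p| < 1: demand is inelastic.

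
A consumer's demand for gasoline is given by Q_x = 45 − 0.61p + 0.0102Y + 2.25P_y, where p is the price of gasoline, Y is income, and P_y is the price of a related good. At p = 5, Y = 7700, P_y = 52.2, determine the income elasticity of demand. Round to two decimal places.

0.33

At the given point, Q_x = 45 − 0.61(5) + 0.0102(7700) + 2.25(52.2) = 45 − 3.05 + 78.54 + 117.45 = 237.94.
∂Q_x/∂Y = +0.0102, so E_I = 0.0102·(7700/237.94) ≈ 0.33.
E_I ∈ (0,1): normal good (necessity).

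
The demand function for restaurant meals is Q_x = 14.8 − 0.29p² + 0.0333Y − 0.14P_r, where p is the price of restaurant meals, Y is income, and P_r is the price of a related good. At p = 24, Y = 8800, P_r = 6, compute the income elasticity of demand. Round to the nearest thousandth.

Q_x = 14.8 − 0.29(24)² + 0.0333(8800) − 0.14(6) = 14.8 − 167.04 + 293.04 − 0.84 = 139.96.
∂Q_x/∂Y = +0.0333, so E_I = 0.0333·(8800/139.96) ≈ 2.094.
E_I > 1: normal good (luxury).

2.094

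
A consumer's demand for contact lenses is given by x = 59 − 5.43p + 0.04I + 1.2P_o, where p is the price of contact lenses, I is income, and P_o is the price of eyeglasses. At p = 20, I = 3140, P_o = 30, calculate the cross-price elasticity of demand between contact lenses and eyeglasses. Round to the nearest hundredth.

Evaluating quantity at (p, I, P_o) gives x = 59 − 5.43(20) + 0.04(3140) + 1.2(30) = 59 − 108.6 + 125.6 + 36 = 112.
∂x/∂P_o = +1.2, so E_xy = 1.2·(30/112) ≈ 0.32.
E_xy > 0: the goods are substitutes.

0.32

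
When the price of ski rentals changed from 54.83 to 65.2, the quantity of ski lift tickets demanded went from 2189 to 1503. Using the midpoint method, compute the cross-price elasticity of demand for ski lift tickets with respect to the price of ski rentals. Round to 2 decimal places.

-2.15

%ΔQ_x = (1503 − 2189)/[(2189+1503)/2] = -686/1846 ≈ -0.3716.
%ΔP_y = (65.2 − 54.83)/[(54.83+65.2)/2] ≈ 0.1728.
E_xy = -0.3716/0.1728 ≈ -2.15.
E_xy < 0, so ski lift tickets and ski rentals are complements.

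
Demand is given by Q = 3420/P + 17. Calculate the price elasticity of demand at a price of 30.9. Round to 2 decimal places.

-0.87

At P = 30.9, Q = 127.6796.
dQ/dP = −3420/P² = −3.5819.
Point elasticity E = (dQ/dP)·(P/Q) = -3.5819 × 30.9/127.6796 ≈ -0.87.
|E| < 1, so demand is inelastic at this price.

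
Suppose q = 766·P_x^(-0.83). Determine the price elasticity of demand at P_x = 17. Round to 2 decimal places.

-0.83

For a Cobb–Douglas (constant-elasticity) form q = A·P_x^α·…, the elasticity with respect to P_x equals the exponent α at every point.
Here the exponent on P_x is -0.83, so the price elasticity of demand is -0.83.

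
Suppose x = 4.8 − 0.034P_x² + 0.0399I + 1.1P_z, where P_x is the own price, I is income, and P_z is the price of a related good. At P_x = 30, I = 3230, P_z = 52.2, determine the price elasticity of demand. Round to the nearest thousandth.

Evaluating quantity at (P_x, I, P_z) gives x = 4.8 − 0.034(30)² + 0.0399(3230) + 1.1(52.2) = 4.8 − 30.6 + 128.877 + 57.42 = 160.497.
∂x/∂P_x = −2·0.034·P_x = -2.04, so E_p = -2.04·(30/160.497) ≈ -0.381.
|E_p| < 1: demand is inelastic.

-0.381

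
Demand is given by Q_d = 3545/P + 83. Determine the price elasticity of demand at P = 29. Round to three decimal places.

-0.596

At P = 29, Q_d = 205.2414.
dQ_d/dP = −3545/P² = −4.2152.
Point elasticity E = (dQ_d/dP)·(P/Q_d) = -4.2152 × 29/205.2414 ≈ -0.596.
|E| < 1, so demand is inelastic at this price.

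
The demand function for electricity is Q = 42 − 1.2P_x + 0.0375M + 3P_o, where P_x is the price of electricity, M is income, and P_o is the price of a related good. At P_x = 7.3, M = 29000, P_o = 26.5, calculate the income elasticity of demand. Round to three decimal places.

Q = 42 − 1.2(7.3) + 0.0375(29000) + 3(26.5) = 42 − 8.76 + 1087.5 + 79.5 = 1200.24.
∂Q/∂M = +0.0375, so E_I = 0.0375·(29000/1200.24) ≈ 0.906.
E_I ∈ (0,1): normal good (necessity).

0.906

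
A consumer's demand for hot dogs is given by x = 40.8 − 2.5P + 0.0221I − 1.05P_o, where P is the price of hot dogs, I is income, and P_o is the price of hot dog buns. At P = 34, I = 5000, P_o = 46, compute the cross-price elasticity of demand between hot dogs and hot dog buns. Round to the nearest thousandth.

-2.683

x = 40.8 − 2.5(34) + 0.0221(5000) − 1.05(46) = 40.8 − 85 + 110.5 − 48.3 = 18.
∂x/∂P_o = −1.05, so E_xy = -1.05·(46/18) ≈ -2.683.
E_xy < 0: the goods are complements.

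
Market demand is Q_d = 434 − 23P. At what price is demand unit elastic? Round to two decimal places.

For linear demand Q_d = a − bP, E = −bP/(a − bP). |E| = 1 ⇒ bP = a − bP ⇒ P = a/(2b).
P = 434/(2·23) ≈ 9.43.

9.43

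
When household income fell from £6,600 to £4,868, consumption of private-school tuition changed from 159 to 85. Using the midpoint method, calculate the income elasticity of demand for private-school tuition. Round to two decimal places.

%ΔQ = (85 − 159)/[(159+85)/2] = -74/122 ≈ -0.6066.
%ΔI = (4,868 − 6,600)/[(6,600+4,868)/2] = -1732/5734 ≈ -0.3021.
E_I = %ΔQ/%ΔI ≈ 2.01.
E_I > 1: normal good (luxury).

2.01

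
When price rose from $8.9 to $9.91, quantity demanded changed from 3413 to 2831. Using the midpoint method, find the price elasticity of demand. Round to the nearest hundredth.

%ΔQ = (2831 − 3413)/[(3413 + 2831)/2] = -582/3122 ≈ -0.1864.
%ΔP = (9.91 − 8.9)/[(8.9 + 9.91)/2] = 1.01/9.405 ≈ 0.1074.
Arc elasticity E = %ΔQ/%ΔP ≈ -0.1864/0.1074 ≈ -1.74.
|E| > 1: demand is elastic over this range.

-1.74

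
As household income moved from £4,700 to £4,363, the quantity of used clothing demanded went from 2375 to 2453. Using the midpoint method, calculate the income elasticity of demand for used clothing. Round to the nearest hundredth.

-0.43

%ΔQ = (2453 − 2375)/[(2375+2453)/2] = 78/2414 ≈ 0.0323.
%ΔY = (4,363 − 4,700)/[(4,700+4,363)/2] = -337/4531.5 ≈ -0.0744.
E_I = %ΔQ/%ΔY ≈ -0.43.
E_I < 0: inferior good.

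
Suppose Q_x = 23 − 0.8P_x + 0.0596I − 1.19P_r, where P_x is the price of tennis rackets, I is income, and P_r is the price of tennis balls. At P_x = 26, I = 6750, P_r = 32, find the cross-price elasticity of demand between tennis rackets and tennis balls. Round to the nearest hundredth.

-0.10

Substituting, Q_x = 23 − 0.8(26) + 0.0596(6750) − 1.19(32) = 23 − 20.8 + 402.3 − 38.08 = 366.42.
∂Q_x/∂P_r = −1.19, so E_xy = -1.19·(32/366.42) ≈ -0.10.
E_xy < 0: the goods are complements.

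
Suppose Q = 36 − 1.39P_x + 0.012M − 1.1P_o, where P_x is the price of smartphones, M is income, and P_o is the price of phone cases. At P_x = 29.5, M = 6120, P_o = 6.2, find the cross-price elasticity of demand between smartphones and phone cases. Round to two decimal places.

Substituting, Q = 36 − 1.39(29.5) + 0.012(6120) − 1.1(6.2) = 36 − 41.005 + 73.44 − 6.82 = 61.615.
∂Q/∂P_o = −1.1, so E_xy = -1.1·(6.2/61.615) ≈ -0.11.
E_xy < 0: the goods are complements.

-0.11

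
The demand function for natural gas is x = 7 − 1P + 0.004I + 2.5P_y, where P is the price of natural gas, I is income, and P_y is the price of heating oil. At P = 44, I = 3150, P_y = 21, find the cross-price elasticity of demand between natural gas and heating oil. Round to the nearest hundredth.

1.87

Substituting, x = 7 − 1(44) + 0.004(3150) + 2.5(21) = 7 − 44 + 12.6 + 52.5 = 28.1.
∂x/∂P_y = +2.5, so E_xy = 2.5·(21/28.1) ≈ 1.87.
E_xy > 0: the goods are substitutes.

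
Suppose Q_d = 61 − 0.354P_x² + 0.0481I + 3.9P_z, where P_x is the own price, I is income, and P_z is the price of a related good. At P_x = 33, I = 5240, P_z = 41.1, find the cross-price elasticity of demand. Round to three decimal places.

1.825

Substituting, Q_d = 61 − 0.354(33)² + 0.0481(5240) + 3.9(41.1) = 61 − 385.506 + 252.044 + 160.29 = 87.828.
∂Q_d/∂P_z = +3.9, so E_xy = 3.9·(41.1/87.828) ≈ 1.825.
E_xy > 0: the goods are substitutes.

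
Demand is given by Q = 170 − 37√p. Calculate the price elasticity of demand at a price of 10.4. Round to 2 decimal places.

At p = 10.4, Q = 50.6786.
dQ/dp = −37/(2√p) = −37/(2·3.2249).
Point elasticity E = (dQ/dp)·(p/Q) = -5.7366 × 10.4/50.6786 ≈ -1.18.
|E| > 1, so demand is elastic at this price.

-1.18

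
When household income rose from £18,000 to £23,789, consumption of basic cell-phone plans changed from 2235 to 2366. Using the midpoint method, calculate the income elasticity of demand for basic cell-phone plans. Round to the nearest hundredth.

0.21

%ΔQ = (2366 − 2235)/[(2235+2366)/2] = 131/2300.5 ≈ 0.0569.
%ΔI = (23,789 − 18,000)/[(18,000+23,789)/2] = 5789/20894.5 ≈ 0.2771.
E_I = %ΔQ/%ΔI ≈ 0.21.
E_I ∈ (0,1): normal good (necessity).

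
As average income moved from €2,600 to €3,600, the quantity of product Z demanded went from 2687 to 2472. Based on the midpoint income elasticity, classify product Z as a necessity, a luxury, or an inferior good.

%ΔQ = (2472 − 2687)/[(2687+2472)/2] = -215/2579.5 ≈ -0.0833.
%ΔI = (3,600 − 2,600)/[(2,600+3,600)/2] = 1000/3100 ≈ 0.3226.
E_I = %ΔQ/%ΔI ≈ -0.258.
E_I < 0: inferior good.

inferior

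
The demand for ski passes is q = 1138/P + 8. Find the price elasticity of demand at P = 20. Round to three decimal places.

-0.877

At P = 20, q = 64.9.
dq/dP = −1138/P² = −2.845.
Point elasticity E = (dq/dP)·(P/q) = -2.845 × 20/64.9 ≈ -0.877.
|E| < 1, so demand is inelastic at this price.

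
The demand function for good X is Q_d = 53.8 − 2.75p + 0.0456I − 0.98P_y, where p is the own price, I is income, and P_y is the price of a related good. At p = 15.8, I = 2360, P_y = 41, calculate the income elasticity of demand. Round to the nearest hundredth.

1.38

Evaluating quantity at (p, I, P_y) gives Q_d = 53.8 − 2.75(15.8) + 0.0456(2360) − 0.98(41) = 53.8 − 43.45 + 107.616 − 40.18 = 77.786.
∂Q_d/∂I = +0.0456, so E_I = 0.0456·(2360/77.786) ≈ 1.38.
E_I > 1: normal good (luxury).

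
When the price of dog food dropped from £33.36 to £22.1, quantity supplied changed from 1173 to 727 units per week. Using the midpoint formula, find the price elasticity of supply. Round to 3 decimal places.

%ΔQ = (727 − 1173)/[(1173 + 727)/2] = -446/950 ≈ -0.4695.
%Δp = (22.1 − 33.36)/[(33.36 + 22.1)/2] = -11.26/27.73 ≈ -0.4061.
Arc elasticity E = %ΔQ/%Δp ≈ -0.4695/-0.4061 ≈ 1.156.
|E| > 1: supply is elastic over this range.

1.156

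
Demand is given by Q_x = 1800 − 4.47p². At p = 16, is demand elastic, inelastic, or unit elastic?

elastic

At p = 16, Q_x = 655.68.
dQ_x/dp = −2·4.47·p = −143.04.
Point elasticity E = (dQ_x/dp)·(p/Q_x) = -143.04 × 16/655.68 ≈ -3.490.
|E| ≈ 3.490 > 1, so demand is elastic.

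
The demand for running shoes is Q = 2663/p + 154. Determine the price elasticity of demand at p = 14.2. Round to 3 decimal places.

At p = 14.2, Q = 341.5352.
dQ/dp = −2663/p² = −13.2067.
Point elasticity E = (dQ/dp)·(p/Q) = -13.2067 × 14.2/341.5352 ≈ -0.549.
|E| < 1, so demand is inelastic at this price.

-0.549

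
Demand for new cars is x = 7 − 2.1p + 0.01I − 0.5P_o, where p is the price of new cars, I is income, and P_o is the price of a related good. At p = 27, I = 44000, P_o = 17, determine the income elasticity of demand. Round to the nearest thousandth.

1.152

x = 7 − 2.1(27) + 0.01(44000) − 0.5(17) = 7 − 56.7 + 440 − 8.5 = 381.8.
∂x/∂I = +0.01, so E_I = 0.01·(44000/381.8) ≈ 1.152.
E_I > 1: normal good (luxury).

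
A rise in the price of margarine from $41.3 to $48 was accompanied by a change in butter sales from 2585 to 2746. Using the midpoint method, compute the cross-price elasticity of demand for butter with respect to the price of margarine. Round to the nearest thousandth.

%ΔQ_x = (2746 − 2585)/[(2585+2746)/2] = 161/2665.5 ≈ 0.0604.
%ΔP_y = (48 − 41.3)/[(41.3+48)/2] ≈ 0.1501.
E_xy = 0.0604/0.1501 ≈ 0.403.
E_xy > 0, so butter and margarine are substitutes.

0.403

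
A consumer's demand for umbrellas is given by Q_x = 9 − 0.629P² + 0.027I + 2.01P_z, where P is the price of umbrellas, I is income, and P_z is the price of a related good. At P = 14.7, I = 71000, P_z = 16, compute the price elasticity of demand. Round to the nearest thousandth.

Substituting, Q_x = 9 − 0.629(14.7)² + 0.027(71000) + 2.01(16) = 9 − 135.9206 + 1917 + 32.16 = 1822.2394.
∂Q_x/∂P = −2·0.629·P = -18.4926, so E_p = -18.4926·(14.7/1822.2394) ≈ -0.149.
|E_p| < 1: demand is inelastic.

-0.149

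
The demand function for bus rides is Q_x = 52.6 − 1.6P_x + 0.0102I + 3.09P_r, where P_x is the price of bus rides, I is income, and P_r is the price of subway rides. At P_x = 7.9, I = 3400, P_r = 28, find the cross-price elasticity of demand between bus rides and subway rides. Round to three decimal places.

First evaluate Q_x: 52.6 − 1.6(7.9) + 0.0102(3400) + 3.09(28) = 52.6 − 12.64 + 34.68 + 86.52 = 161.16.
∂Q_x/∂P_r = +3.09, so E_xy = 3.09·(28/161.16) ≈ 0.537.
E_xy > 0: the goods are substitutes.

0.537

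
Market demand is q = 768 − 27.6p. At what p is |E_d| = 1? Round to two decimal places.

13.91

For linear demand q = a − bp, E = −bp/(a − bp). |E| = 1 ⇒ bp = a − bp ⇒ p = a/(2b).
p = 768/(2·27.6) ≈ 13.91.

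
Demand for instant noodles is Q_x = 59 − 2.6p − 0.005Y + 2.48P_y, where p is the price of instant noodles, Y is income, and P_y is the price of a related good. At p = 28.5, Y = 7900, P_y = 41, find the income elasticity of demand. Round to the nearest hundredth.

First evaluate Q_x: 59 − 2.6(28.5) − 0.005(7900) + 2.48(41) = 59 − 74.1 − 39.5 + 101.68 = 47.08.
∂Q_x/∂Y = −0.005, so E_I = -0.005·(7900/47.08) ≈ -0.84.
E_I < 0: inferior good.

-0.84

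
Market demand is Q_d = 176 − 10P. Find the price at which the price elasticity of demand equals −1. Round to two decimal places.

8.80

For linear demand Q_d = a − bP, E = −bP/(a − bP). |E| = 1 ⇒ bP = a − bP ⇒ P = a/(2b).
P = 176/(2·10) = 8.80.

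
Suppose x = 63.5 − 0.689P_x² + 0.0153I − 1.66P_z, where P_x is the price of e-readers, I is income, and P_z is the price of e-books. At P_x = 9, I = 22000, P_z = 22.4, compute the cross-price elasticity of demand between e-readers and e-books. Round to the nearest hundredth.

-0.12

Evaluating quantity at (P_x, I, P_z) gives x = 63.5 − 0.689(9)² + 0.0153(22000) − 1.66(22.4) = 63.5 − 55.809 + 336.6 − 37.184 = 307.107.
∂x/∂P_z = −1.66, so E_xy = -1.66·(22.4/307.107) ≈ -0.12.
E_xy < 0: the goods are complements.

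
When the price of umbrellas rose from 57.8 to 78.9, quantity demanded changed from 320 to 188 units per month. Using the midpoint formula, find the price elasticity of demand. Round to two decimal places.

%ΔQ = (188 − 320)/[(320 + 188)/2] = -132/254 ≈ -0.5197.
%Δp = (78.9 − 57.8)/[(57.8 + 78.9)/2] = 21.1/68.35 ≈ 0.3087.
Arc elasticity E = %ΔQ/%Δp ≈ -0.5197/0.3087 ≈ -1.68.
|E| > 1: demand is elastic over this range.

-1.68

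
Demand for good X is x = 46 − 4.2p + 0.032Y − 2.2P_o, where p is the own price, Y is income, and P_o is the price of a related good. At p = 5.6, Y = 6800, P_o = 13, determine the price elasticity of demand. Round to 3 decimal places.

-0.111

Substituting, x = 46 − 4.2(5.6) + 0.032(6800) − 2.2(13) = 46 − 23.52 + 217.6 − 28.6 = 211.48.
∂x/∂p = −4.2, so E_p = (−4.2)·(5.6/211.48) ≈ -0.111.
|E_p| < 1: demand is inelastic.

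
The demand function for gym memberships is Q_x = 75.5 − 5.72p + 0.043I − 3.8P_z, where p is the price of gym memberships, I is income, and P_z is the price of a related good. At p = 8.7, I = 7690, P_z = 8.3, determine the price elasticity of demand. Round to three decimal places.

-0.153

At the given point, Q_x = 75.5 − 5.72(8.7) + 0.043(7690) − 3.8(8.3) = 75.5 − 49.764 + 330.67 − 31.54 = 324.866.
∂Q_x/∂p = −5.72, so E_p = (−5.72)·(8.7/324.866) ≈ -0.153.
|E_p| < 1: demand is inelastic.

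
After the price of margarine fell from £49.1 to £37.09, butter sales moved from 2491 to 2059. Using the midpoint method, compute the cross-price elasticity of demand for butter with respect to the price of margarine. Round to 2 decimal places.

0.68

%ΔQ_x = (2059 − 2491)/[(2491+2059)/2] = -432/2275 ≈ -0.1899.
%ΔP_y = (37.09 − 49.1)/[(49.1+37.09)/2] ≈ -0.2787.
E_xy = -0.1899/-0.2787 ≈ 0.68.
E_xy > 0, so butter and margarine are substitutes.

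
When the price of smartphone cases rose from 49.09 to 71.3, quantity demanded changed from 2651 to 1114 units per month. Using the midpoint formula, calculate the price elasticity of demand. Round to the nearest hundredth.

-2.21

%Δq = (1114 − 2651)/[(2651 + 1114)/2] = -1537/1882.5 ≈ -0.8165.
%Δp = (71.3 − 49.09)/[(49.09 + 71.3)/2] = 22.21/60.195 ≈ 0.3690.
Arc elasticity E = %Δq/%Δp ≈ -0.8165/0.3690 ≈ -2.21.
|E| > 1: demand is elastic over this range.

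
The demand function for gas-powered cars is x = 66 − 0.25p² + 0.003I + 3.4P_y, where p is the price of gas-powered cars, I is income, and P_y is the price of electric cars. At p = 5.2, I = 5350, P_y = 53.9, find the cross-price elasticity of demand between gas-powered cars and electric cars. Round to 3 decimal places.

At the given point, x = 66 − 0.25(5.2)² + 0.003(5350) + 3.4(53.9) = 66 − 6.76 + 16.05 + 183.26 = 258.55.
∂x/∂P_y = +3.4, so E_xy = 3.4·(53.9/258.55) ≈ 0.709.
E_xy > 0: the goods are substitutes.

0.709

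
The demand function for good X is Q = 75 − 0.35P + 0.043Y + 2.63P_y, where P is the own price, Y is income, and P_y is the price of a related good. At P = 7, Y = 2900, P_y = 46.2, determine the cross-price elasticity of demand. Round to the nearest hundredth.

0.38

First evaluate Q: 75 − 0.35(7) + 0.043(2900) + 2.63(46.2) = 75 − 2.45 + 124.7 + 121.506 = 318.756.
∂Q/∂P_y = +2.63, so E_xy = 2.63·(46.2/318.756) ≈ 0.38.
E_xy > 0: the goods are substitutes.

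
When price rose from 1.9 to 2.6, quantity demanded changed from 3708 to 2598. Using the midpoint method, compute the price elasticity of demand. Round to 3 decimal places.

-1.132

%ΔQ = (2598 − 3708)/[(3708 + 2598)/2] = -1110/3153 ≈ -0.3520.
%Δp = (2.6 − 1.9)/[(1.9 + 2.6)/2] = 0.7/2.25 ≈ 0.3111.
Arc elasticity E = %ΔQ/%Δp ≈ -0.3520/0.3111 ≈ -1.132.
|E| > 1: demand is elastic over this range.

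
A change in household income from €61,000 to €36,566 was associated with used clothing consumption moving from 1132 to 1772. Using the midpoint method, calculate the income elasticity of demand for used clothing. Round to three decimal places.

-0.880

%ΔQ = (1772 − 1132)/[(1132+1772)/2] = 640/1452 ≈ 0.4408.
%ΔM = (36,566 − 61,000)/[(61,000+36,566)/2] = -24434/48783 ≈ -0.5009.
E_I = %ΔQ/%ΔM ≈ -0.880.
E_I < 0: inferior good.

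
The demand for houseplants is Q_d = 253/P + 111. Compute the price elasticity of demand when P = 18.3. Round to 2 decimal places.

At P = 18.3, Q_d = 124.8251.
dQ_d/dP = −253/P² = −0.7555.
Point elasticity E = (dQ_d/dP)·(P/Q_d) = -0.7555 × 18.3/124.8251 ≈ -0.11.
|E| < 1, so demand is inelastic at this price.

-0.11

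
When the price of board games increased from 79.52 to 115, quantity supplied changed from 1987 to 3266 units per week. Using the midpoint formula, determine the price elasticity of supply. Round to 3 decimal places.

1.335

%Δq = (3266 − 1987)/[(1987 + 3266)/2] = 1279/2626.5 ≈ 0.4870.
%Δp = (115 − 79.52)/[(79.52 + 115)/2] = 35.48/97.26 ≈ 0.3648.
Arc elasticity E = %Δq/%Δp ≈ 0.4870/0.3648 ≈ 1.335.
|E| > 1: supply is elastic over this range.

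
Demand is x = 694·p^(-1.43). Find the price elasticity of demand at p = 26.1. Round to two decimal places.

For a Cobb–Douglas (constant-elasticity) form x = A·p^α·…, the elasticity with respect to p equals the exponent α at every point.
Here the exponent on p is -1.43, so the price elasticity of demand is -1.43.

-1.43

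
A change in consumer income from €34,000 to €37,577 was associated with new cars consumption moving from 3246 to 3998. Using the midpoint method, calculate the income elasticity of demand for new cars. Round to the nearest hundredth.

2.08

%ΔQ = (3998 − 3246)/[(3246+3998)/2] = 752/3622 ≈ 0.2076.
%ΔI = (37,577 − 34,000)/[(34,000+37,577)/2] = 3577/35788.5 ≈ 0.0999.
E_I = %ΔQ/%ΔI ≈ 2.08.
E_I > 1: normal good (luxury).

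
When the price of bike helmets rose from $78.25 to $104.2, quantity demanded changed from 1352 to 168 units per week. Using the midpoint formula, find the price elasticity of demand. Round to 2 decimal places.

-5.48

%Δq = (168 − 1352)/[(1352 + 168)/2] = -1184/760 ≈ -1.5579.
%ΔP = (104.2 − 78.25)/[(78.25 + 104.2)/2] = 25.95/91.225 ≈ 0.2845.
Arc elasticity E = %Δq/%ΔP ≈ -1.5579/0.2845 ≈ -5.48.
|E| > 1: demand is elastic over this range.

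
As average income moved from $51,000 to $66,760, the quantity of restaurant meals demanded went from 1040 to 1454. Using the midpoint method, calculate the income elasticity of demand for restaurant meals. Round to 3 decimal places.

%ΔQ = (1454 − 1040)/[(1040+1454)/2] = 414/1247 ≈ 0.3320.
%ΔI = (66,760 − 51,000)/[(51,000+66,760)/2] = 15760/58880 ≈ 0.2677.
E_I = %ΔQ/%ΔI ≈ 1.240.
E_I > 1: normal good (luxury).

1.240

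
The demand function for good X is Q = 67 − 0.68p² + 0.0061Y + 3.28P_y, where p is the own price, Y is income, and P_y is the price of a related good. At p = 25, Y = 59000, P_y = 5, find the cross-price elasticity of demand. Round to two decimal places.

0.90

Q = 67 − 0.68(25)² + 0.0061(59000) + 3.28(5) = 67 − 425 + 359.9 + 16.4 = 18.3.
∂Q/∂P_y = +3.28, so E_xy = 3.28·(5/18.3) ≈ 0.90.
E_xy > 0: the goods are substitutes.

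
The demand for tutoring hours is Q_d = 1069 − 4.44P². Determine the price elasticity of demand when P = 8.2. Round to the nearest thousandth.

At P = 8.2, Q_d = 770.4544.
dQ_d/dP = −2·4.44·P = −72.816.
Point elasticity E = (dQ_d/dP)·(P/Q_d) = -72.816 × 8.2/770.4544 ≈ -0.775.
|E| < 1, so demand is inelastic at this price.

-0.775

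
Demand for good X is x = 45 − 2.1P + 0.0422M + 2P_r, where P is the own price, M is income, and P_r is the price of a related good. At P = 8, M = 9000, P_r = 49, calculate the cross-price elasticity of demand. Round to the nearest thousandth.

Substituting, x = 45 − 2.1(8) + 0.0422(9000) + 2(49) = 45 − 16.8 + 379.8 + 98 = 506.
∂x/∂P_r = +2, so E_xy = 2·(49/506) ≈ 0.194.
E_xy > 0: the goods are substitutes.

0.194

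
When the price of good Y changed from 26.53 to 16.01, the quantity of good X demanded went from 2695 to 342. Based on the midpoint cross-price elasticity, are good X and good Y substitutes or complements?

substitutes

%ΔQ_x = (342 − 2695)/[(2695+342)/2] = -2353/1518.5 ≈ -1.5496.
%ΔP_y = (16.01 − 26.53)/[(26.53+16.01)/2] ≈ -0.4946.
E_xy = -1.5496/-0.4946 ≈ 3.133.
E_xy > 0, so the goods are substitutes.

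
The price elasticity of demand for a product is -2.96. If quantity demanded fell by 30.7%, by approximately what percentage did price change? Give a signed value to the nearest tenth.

%ΔQ ≈ E × %ΔP ⇒ %ΔP = %ΔQ / E = (-30.7%)/(-2.96) ≈ 10.4%.

10.4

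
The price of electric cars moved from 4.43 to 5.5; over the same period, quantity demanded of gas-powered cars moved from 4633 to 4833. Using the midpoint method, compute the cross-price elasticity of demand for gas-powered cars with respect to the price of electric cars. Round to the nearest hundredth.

0.20

%ΔQ_x = (4833 − 4633)/[(4633+4833)/2] = 200/4733 ≈ 0.0423.
%ΔP_y = (5.5 − 4.43)/[(4.43+5.5)/2] ≈ 0.2155.
E_xy = 0.0423/0.2155 ≈ 0.20.
E_xy > 0, so gas-powered cars and electric cars are substitutes.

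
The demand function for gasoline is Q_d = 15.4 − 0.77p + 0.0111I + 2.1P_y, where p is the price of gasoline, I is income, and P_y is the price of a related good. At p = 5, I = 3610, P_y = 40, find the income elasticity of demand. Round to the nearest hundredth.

0.30

Evaluating quantity at (p, I, P_y) gives Q_d = 15.4 − 0.77(5) + 0.0111(3610) + 2.1(40) = 15.4 − 3.85 + 40.071 + 84 = 135.621.
∂Q_d/∂I = +0.0111, so E_I = 0.0111·(3610/135.621) ≈ 0.30.
E_I ∈ (0,1): normal good (necessity).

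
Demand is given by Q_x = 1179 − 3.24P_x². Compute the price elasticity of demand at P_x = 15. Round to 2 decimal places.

At P_x = 15, Q_x = 450.
dQ_x/dP_x = −2·3.24·P_x = −97.2.
Point elasticity E = (dQ_x/dP_x)·(P_x/Q_x) = -97.2 × 15/450 ≈ -3.24.
|E| > 1, so demand is elastic at this price.

-3.24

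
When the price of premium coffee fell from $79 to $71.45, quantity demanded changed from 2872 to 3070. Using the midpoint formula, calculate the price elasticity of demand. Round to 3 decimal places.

%Δq = (3070 − 2872)/[(2872 + 3070)/2] = 198/2971 ≈ 0.0666.
%Δp = (71.45 − 79)/[(79 + 71.45)/2] = -7.55/75.225 ≈ -0.1004.
Arc elasticity E = %Δq/%Δp ≈ 0.0666/-0.1004 ≈ -0.664.
|E| < 1: demand is inelastic over this range.

-0.664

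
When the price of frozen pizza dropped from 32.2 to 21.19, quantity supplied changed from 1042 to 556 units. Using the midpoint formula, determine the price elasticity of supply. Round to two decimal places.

%ΔQ = (556 − 1042)/[(1042 + 556)/2] = -486/799 ≈ -0.6083.
%Δp = (21.19 − 32.2)/[(32.2 + 21.19)/2] = -11.01/26.695 ≈ -0.4124.
Arc elasticity E = %ΔQ/%Δp ≈ -0.6083/-0.4124 ≈ 1.47.
|E| > 1: supply is elastic over this range.

1.47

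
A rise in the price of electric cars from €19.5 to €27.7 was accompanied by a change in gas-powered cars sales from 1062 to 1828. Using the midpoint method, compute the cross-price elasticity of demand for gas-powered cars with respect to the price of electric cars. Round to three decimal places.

1.526

%ΔQ_x = (1828 − 1062)/[(1062+1828)/2] = 766/1445 ≈ 0.5301.
%ΔP_y = (27.7 − 19.5)/[(19.5+27.7)/2] ≈ 0.3475.
E_xy = 0.5301/0.3475 ≈ 1.526.
E_xy > 0, so gas-powered cars and electric cars are substitutes.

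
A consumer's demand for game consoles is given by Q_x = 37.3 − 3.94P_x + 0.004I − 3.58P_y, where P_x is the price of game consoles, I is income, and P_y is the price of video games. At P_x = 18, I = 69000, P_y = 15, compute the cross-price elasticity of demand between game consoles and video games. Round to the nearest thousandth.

-0.285

Q_x = 37.3 − 3.94(18) + 0.004(69000) − 3.58(15) = 37.3 − 70.92 + 276 − 53.7 = 188.68.
∂Q_x/∂P_y = −3.58, so E_xy = -3.58·(15/188.68) ≈ -0.285.
E_xy < 0: the goods are complements.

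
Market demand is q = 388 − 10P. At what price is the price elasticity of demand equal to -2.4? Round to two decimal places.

Set −bP/(a − bP) = −2.4 ⇒ bP = 2.4(a − bP) ⇒ bP(1+2.4) = 2.4·a.
P = 2.4·388/(10·3.4) ≈ 27.39.

27.39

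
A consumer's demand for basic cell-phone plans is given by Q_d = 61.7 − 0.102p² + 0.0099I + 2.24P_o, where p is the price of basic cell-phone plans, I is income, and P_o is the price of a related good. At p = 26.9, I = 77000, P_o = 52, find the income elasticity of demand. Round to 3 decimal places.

First evaluate Q_d: 61.7 − 0.102(26.9)² + 0.0099(77000) + 2.24(52) = 61.7 − 73.8082 + 762.3 + 116.48 = 866.6718.
∂Q_d/∂I = +0.0099, so E_I = 0.0099·(77000/866.6718) ≈ 0.880.
E_I ∈ (0,1): normal good (necessity).

0.880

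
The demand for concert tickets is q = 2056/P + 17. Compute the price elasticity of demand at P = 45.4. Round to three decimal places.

-0.727

At P = 45.4, q = 62.2863.
dq/dP = −2056/P² = −0.9975.
Point elasticity E = (dq/dP)·(P/q) = -0.9975 × 45.4/62.2863 ≈ -0.727.
|E| < 1, so demand is inelastic at this price.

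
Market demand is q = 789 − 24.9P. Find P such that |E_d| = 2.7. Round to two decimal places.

Set −bP/(a − bP) = −2.7 ⇒ bP = 2.7(a − bP) ⇒ bP(1+2.7) = 2.7·a.
P = 2.7·789/(24.9·3.7) ≈ 23.12.

23.12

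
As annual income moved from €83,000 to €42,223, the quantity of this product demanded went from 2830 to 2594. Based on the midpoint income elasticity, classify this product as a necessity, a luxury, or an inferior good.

%ΔQ = (2594 − 2830)/[(2830+2594)/2] = -236/2712 ≈ -0.0870.
%ΔI = (42,223 − 83,000)/[(83,000+42,223)/2] = -40777/62611.5 ≈ -0.6513.
E_I = %ΔQ/%ΔI ≈ 0.134.
E_I ∈ (0,1): normal good (necessity).

necessity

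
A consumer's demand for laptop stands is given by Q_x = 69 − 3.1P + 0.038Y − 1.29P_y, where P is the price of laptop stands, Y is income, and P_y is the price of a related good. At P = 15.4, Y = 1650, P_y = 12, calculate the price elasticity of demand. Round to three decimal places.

-0.697

Evaluating quantity at (P, Y, P_y) gives Q_x = 69 − 3.1(15.4) + 0.038(1650) − 1.29(12) = 69 − 47.74 + 62.7 − 15.48 = 68.48.
∂Q_x/∂P = −3.1, so E_p = (−3.1)·(15.4/68.48) ≈ -0.697.
|E_p| < 1: demand is inelastic.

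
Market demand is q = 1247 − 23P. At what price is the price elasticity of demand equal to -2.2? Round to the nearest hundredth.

Set −bP/(a − bP) = −2.2 ⇒ bP = 2.2(a − bP) ⇒ bP(1+2.2) = 2.2·a.
P = 2.2·1247/(23·3.2) ≈ 37.27.

37.27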